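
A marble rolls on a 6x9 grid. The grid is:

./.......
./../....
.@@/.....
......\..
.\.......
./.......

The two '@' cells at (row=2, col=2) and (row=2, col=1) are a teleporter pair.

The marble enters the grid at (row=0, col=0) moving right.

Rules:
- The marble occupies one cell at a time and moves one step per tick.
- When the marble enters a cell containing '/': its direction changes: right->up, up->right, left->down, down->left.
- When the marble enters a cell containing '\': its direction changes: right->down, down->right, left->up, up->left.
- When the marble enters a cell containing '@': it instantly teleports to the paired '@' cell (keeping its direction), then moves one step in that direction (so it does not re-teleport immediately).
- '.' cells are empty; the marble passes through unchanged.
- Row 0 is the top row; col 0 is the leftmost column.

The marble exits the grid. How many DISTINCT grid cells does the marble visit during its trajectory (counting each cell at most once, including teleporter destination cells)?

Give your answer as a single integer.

Answer: 2

Derivation:
Step 1: enter (0,0), '.' pass, move right to (0,1)
Step 2: enter (0,1), '/' deflects right->up, move up to (-1,1)
Step 3: at (-1,1) — EXIT via top edge, pos 1
Distinct cells visited: 2 (path length 2)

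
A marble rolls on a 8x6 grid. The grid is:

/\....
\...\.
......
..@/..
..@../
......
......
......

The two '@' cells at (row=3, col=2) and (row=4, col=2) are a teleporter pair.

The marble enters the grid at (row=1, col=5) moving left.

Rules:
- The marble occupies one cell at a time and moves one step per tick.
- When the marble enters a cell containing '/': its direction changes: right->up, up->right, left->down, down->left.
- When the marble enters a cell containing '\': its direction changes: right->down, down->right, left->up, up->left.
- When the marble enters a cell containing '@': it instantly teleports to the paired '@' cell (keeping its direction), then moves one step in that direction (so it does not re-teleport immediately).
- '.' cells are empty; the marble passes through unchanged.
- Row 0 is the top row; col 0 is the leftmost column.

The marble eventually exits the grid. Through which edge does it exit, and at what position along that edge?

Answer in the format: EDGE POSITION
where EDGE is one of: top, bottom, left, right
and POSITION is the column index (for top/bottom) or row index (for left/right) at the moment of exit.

Step 1: enter (1,5), '.' pass, move left to (1,4)
Step 2: enter (1,4), '\' deflects left->up, move up to (0,4)
Step 3: enter (0,4), '.' pass, move up to (-1,4)
Step 4: at (-1,4) — EXIT via top edge, pos 4

Answer: top 4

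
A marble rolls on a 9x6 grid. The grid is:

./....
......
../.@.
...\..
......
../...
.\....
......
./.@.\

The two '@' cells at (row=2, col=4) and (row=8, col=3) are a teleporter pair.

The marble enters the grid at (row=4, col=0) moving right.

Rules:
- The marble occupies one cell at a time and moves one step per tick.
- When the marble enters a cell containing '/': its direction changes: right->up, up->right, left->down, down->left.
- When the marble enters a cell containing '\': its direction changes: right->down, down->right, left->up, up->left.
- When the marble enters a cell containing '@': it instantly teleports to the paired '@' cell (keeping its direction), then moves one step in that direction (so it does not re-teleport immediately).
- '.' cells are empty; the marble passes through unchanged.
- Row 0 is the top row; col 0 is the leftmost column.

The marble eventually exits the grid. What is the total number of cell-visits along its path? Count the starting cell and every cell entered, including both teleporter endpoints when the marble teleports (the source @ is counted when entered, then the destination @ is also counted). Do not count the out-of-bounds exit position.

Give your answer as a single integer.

Step 1: enter (4,0), '.' pass, move right to (4,1)
Step 2: enter (4,1), '.' pass, move right to (4,2)
Step 3: enter (4,2), '.' pass, move right to (4,3)
Step 4: enter (4,3), '.' pass, move right to (4,4)
Step 5: enter (4,4), '.' pass, move right to (4,5)
Step 6: enter (4,5), '.' pass, move right to (4,6)
Step 7: at (4,6) — EXIT via right edge, pos 4
Path length (cell visits): 6

Answer: 6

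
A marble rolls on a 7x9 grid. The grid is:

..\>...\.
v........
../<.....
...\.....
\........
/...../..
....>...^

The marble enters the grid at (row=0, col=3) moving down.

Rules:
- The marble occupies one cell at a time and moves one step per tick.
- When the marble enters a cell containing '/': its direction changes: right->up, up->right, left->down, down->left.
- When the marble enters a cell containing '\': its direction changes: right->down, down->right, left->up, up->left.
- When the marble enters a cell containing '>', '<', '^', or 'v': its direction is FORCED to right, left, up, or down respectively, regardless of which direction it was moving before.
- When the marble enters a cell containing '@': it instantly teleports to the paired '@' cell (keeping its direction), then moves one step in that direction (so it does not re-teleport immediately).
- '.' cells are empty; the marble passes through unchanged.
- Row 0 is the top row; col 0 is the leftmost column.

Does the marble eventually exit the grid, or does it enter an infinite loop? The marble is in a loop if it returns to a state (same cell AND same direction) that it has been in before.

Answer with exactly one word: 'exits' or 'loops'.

Answer: exits

Derivation:
Step 1: enter (0,3), '>' forces down->right, move right to (0,4)
Step 2: enter (0,4), '.' pass, move right to (0,5)
Step 3: enter (0,5), '.' pass, move right to (0,6)
Step 4: enter (0,6), '.' pass, move right to (0,7)
Step 5: enter (0,7), '\' deflects right->down, move down to (1,7)
Step 6: enter (1,7), '.' pass, move down to (2,7)
Step 7: enter (2,7), '.' pass, move down to (3,7)
Step 8: enter (3,7), '.' pass, move down to (4,7)
Step 9: enter (4,7), '.' pass, move down to (5,7)
Step 10: enter (5,7), '.' pass, move down to (6,7)
Step 11: enter (6,7), '.' pass, move down to (7,7)
Step 12: at (7,7) — EXIT via bottom edge, pos 7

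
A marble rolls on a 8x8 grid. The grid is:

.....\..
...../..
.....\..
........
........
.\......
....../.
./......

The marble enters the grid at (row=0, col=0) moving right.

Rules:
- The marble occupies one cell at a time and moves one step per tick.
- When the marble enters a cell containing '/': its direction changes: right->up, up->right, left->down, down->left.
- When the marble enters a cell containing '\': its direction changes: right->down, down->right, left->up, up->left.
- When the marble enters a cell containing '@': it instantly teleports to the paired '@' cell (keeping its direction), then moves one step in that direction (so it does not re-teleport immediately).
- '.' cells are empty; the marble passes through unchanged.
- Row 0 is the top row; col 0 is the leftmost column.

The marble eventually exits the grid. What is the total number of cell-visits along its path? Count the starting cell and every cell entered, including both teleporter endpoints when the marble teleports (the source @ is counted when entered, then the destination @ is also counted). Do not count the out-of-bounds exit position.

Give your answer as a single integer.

Step 1: enter (0,0), '.' pass, move right to (0,1)
Step 2: enter (0,1), '.' pass, move right to (0,2)
Step 3: enter (0,2), '.' pass, move right to (0,3)
Step 4: enter (0,3), '.' pass, move right to (0,4)
Step 5: enter (0,4), '.' pass, move right to (0,5)
Step 6: enter (0,5), '\' deflects right->down, move down to (1,5)
Step 7: enter (1,5), '/' deflects down->left, move left to (1,4)
Step 8: enter (1,4), '.' pass, move left to (1,3)
Step 9: enter (1,3), '.' pass, move left to (1,2)
Step 10: enter (1,2), '.' pass, move left to (1,1)
Step 11: enter (1,1), '.' pass, move left to (1,0)
Step 12: enter (1,0), '.' pass, move left to (1,-1)
Step 13: at (1,-1) — EXIT via left edge, pos 1
Path length (cell visits): 12

Answer: 12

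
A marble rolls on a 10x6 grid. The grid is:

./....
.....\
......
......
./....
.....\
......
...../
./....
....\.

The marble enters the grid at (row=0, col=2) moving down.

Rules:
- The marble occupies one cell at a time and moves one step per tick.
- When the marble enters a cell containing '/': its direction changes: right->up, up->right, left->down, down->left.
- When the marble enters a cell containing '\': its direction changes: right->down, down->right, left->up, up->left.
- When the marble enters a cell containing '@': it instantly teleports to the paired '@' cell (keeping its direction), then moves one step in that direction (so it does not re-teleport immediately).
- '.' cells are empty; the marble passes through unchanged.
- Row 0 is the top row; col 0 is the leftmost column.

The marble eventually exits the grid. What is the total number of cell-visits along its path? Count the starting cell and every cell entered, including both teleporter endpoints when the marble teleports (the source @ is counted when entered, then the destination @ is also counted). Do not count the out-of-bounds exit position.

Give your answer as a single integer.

Step 1: enter (0,2), '.' pass, move down to (1,2)
Step 2: enter (1,2), '.' pass, move down to (2,2)
Step 3: enter (2,2), '.' pass, move down to (3,2)
Step 4: enter (3,2), '.' pass, move down to (4,2)
Step 5: enter (4,2), '.' pass, move down to (5,2)
Step 6: enter (5,2), '.' pass, move down to (6,2)
Step 7: enter (6,2), '.' pass, move down to (7,2)
Step 8: enter (7,2), '.' pass, move down to (8,2)
Step 9: enter (8,2), '.' pass, move down to (9,2)
Step 10: enter (9,2), '.' pass, move down to (10,2)
Step 11: at (10,2) — EXIT via bottom edge, pos 2
Path length (cell visits): 10

Answer: 10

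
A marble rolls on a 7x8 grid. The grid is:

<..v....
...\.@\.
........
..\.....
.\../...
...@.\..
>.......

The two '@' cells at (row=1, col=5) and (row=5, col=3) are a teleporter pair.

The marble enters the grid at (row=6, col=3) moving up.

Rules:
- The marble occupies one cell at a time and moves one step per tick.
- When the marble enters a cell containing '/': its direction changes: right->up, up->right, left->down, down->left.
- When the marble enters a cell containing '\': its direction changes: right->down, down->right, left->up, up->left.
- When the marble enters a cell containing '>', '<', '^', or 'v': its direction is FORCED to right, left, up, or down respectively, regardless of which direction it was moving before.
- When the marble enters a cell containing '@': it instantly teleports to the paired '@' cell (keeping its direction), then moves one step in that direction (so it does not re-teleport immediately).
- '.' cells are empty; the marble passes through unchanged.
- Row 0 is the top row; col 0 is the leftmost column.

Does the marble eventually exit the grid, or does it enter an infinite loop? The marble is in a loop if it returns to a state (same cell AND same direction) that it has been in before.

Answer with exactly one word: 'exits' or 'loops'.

Answer: exits

Derivation:
Step 1: enter (6,3), '.' pass, move up to (5,3)
Step 2: enter (5,3), '@' teleport (5,3)->(1,5), also enter (1,5), move up to (0,5)
Step 3: enter (0,5), '.' pass, move up to (-1,5)
Step 4: at (-1,5) — EXIT via top edge, pos 5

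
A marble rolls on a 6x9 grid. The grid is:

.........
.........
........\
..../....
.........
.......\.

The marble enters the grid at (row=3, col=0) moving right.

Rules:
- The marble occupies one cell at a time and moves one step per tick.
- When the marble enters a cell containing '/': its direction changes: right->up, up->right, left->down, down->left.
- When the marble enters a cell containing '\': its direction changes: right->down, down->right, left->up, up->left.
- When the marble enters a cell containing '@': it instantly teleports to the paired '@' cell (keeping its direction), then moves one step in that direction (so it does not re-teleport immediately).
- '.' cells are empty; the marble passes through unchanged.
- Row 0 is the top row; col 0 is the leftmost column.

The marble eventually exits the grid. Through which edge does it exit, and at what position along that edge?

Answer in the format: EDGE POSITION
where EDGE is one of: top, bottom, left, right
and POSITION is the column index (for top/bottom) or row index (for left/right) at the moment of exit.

Answer: top 4

Derivation:
Step 1: enter (3,0), '.' pass, move right to (3,1)
Step 2: enter (3,1), '.' pass, move right to (3,2)
Step 3: enter (3,2), '.' pass, move right to (3,3)
Step 4: enter (3,3), '.' pass, move right to (3,4)
Step 5: enter (3,4), '/' deflects right->up, move up to (2,4)
Step 6: enter (2,4), '.' pass, move up to (1,4)
Step 7: enter (1,4), '.' pass, move up to (0,4)
Step 8: enter (0,4), '.' pass, move up to (-1,4)
Step 9: at (-1,4) — EXIT via top edge, pos 4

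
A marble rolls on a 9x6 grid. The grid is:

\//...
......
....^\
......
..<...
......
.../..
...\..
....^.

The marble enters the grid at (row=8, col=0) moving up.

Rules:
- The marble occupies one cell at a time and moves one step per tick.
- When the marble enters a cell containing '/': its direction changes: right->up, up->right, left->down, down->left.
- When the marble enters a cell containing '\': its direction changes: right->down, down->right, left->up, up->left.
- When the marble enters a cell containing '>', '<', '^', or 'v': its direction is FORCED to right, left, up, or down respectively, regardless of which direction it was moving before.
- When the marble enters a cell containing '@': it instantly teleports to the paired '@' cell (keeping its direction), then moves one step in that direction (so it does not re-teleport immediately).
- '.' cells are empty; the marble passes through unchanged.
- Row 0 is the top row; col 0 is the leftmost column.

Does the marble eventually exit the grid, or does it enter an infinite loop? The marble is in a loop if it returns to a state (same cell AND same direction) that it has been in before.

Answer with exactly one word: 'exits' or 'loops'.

Step 1: enter (8,0), '.' pass, move up to (7,0)
Step 2: enter (7,0), '.' pass, move up to (6,0)
Step 3: enter (6,0), '.' pass, move up to (5,0)
Step 4: enter (5,0), '.' pass, move up to (4,0)
Step 5: enter (4,0), '.' pass, move up to (3,0)
Step 6: enter (3,0), '.' pass, move up to (2,0)
Step 7: enter (2,0), '.' pass, move up to (1,0)
Step 8: enter (1,0), '.' pass, move up to (0,0)
Step 9: enter (0,0), '\' deflects up->left, move left to (0,-1)
Step 10: at (0,-1) — EXIT via left edge, pos 0

Answer: exits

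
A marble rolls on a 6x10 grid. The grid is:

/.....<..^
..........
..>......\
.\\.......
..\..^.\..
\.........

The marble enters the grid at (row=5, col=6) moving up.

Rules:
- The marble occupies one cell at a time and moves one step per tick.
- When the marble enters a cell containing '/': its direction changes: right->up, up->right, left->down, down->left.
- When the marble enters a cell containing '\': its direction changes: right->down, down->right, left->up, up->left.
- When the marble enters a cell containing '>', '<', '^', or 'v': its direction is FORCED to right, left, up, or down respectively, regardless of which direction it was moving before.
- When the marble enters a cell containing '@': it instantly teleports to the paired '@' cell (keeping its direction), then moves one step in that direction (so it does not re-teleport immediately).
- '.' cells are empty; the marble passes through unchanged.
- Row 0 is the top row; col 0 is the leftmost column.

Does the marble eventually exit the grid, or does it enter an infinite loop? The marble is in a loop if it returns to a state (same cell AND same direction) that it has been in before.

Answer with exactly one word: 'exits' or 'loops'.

Answer: exits

Derivation:
Step 1: enter (5,6), '.' pass, move up to (4,6)
Step 2: enter (4,6), '.' pass, move up to (3,6)
Step 3: enter (3,6), '.' pass, move up to (2,6)
Step 4: enter (2,6), '.' pass, move up to (1,6)
Step 5: enter (1,6), '.' pass, move up to (0,6)
Step 6: enter (0,6), '<' forces up->left, move left to (0,5)
Step 7: enter (0,5), '.' pass, move left to (0,4)
Step 8: enter (0,4), '.' pass, move left to (0,3)
Step 9: enter (0,3), '.' pass, move left to (0,2)
Step 10: enter (0,2), '.' pass, move left to (0,1)
Step 11: enter (0,1), '.' pass, move left to (0,0)
Step 12: enter (0,0), '/' deflects left->down, move down to (1,0)
Step 13: enter (1,0), '.' pass, move down to (2,0)
Step 14: enter (2,0), '.' pass, move down to (3,0)
Step 15: enter (3,0), '.' pass, move down to (4,0)
Step 16: enter (4,0), '.' pass, move down to (5,0)
Step 17: enter (5,0), '\' deflects down->right, move right to (5,1)
Step 18: enter (5,1), '.' pass, move right to (5,2)
Step 19: enter (5,2), '.' pass, move right to (5,3)
Step 20: enter (5,3), '.' pass, move right to (5,4)
Step 21: enter (5,4), '.' pass, move right to (5,5)
Step 22: enter (5,5), '.' pass, move right to (5,6)
Step 23: enter (5,6), '.' pass, move right to (5,7)
Step 24: enter (5,7), '.' pass, move right to (5,8)
Step 25: enter (5,8), '.' pass, move right to (5,9)
Step 26: enter (5,9), '.' pass, move right to (5,10)
Step 27: at (5,10) — EXIT via right edge, pos 5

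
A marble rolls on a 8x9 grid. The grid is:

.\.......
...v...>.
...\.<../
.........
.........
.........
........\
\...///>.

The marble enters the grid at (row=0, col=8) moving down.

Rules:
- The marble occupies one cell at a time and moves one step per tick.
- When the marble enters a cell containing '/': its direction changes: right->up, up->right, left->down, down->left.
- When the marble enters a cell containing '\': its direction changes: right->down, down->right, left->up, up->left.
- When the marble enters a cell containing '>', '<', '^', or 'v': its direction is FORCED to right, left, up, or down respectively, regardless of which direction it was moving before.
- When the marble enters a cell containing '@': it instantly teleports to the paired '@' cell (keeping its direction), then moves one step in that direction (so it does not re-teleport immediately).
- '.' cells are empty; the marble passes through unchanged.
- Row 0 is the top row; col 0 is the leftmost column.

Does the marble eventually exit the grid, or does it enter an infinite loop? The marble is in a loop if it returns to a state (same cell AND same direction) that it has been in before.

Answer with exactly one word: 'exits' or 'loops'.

Answer: loops

Derivation:
Step 1: enter (0,8), '.' pass, move down to (1,8)
Step 2: enter (1,8), '.' pass, move down to (2,8)
Step 3: enter (2,8), '/' deflects down->left, move left to (2,7)
Step 4: enter (2,7), '.' pass, move left to (2,6)
Step 5: enter (2,6), '.' pass, move left to (2,5)
Step 6: enter (2,5), '<' forces left->left, move left to (2,4)
Step 7: enter (2,4), '.' pass, move left to (2,3)
Step 8: enter (2,3), '\' deflects left->up, move up to (1,3)
Step 9: enter (1,3), 'v' forces up->down, move down to (2,3)
Step 10: enter (2,3), '\' deflects down->right, move right to (2,4)
Step 11: enter (2,4), '.' pass, move right to (2,5)
Step 12: enter (2,5), '<' forces right->left, move left to (2,4)
Step 13: at (2,4) dir=left — LOOP DETECTED (seen before)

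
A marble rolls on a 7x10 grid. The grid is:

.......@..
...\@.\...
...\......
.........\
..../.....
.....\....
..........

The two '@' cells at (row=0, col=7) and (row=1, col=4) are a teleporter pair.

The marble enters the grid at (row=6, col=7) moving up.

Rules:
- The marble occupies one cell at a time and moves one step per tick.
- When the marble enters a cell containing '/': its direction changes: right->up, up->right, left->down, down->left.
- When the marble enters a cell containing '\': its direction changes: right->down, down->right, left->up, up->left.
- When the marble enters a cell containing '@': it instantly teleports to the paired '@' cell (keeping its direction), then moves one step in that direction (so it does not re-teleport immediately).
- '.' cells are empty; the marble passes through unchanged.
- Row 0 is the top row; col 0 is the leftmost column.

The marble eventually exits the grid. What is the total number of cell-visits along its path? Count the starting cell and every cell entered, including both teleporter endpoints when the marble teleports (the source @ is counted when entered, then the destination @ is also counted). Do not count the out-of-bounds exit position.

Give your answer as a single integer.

Answer: 9

Derivation:
Step 1: enter (6,7), '.' pass, move up to (5,7)
Step 2: enter (5,7), '.' pass, move up to (4,7)
Step 3: enter (4,7), '.' pass, move up to (3,7)
Step 4: enter (3,7), '.' pass, move up to (2,7)
Step 5: enter (2,7), '.' pass, move up to (1,7)
Step 6: enter (1,7), '.' pass, move up to (0,7)
Step 7: enter (0,7), '@' teleport (0,7)->(1,4), also enter (1,4), move up to (0,4)
Step 8: enter (0,4), '.' pass, move up to (-1,4)
Step 9: at (-1,4) — EXIT via top edge, pos 4
Path length (cell visits): 9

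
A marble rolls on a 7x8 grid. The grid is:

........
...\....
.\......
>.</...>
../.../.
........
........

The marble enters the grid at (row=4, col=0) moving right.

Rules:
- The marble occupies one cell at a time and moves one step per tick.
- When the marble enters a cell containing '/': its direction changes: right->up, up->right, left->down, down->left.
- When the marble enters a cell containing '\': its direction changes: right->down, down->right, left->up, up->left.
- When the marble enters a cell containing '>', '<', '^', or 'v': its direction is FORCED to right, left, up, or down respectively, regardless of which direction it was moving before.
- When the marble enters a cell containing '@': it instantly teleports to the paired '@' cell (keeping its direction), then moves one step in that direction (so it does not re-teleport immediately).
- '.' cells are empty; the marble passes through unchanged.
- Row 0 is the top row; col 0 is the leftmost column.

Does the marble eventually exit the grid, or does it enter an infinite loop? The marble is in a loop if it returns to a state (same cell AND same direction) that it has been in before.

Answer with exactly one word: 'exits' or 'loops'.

Answer: loops

Derivation:
Step 1: enter (4,0), '.' pass, move right to (4,1)
Step 2: enter (4,1), '.' pass, move right to (4,2)
Step 3: enter (4,2), '/' deflects right->up, move up to (3,2)
Step 4: enter (3,2), '<' forces up->left, move left to (3,1)
Step 5: enter (3,1), '.' pass, move left to (3,0)
Step 6: enter (3,0), '>' forces left->right, move right to (3,1)
Step 7: enter (3,1), '.' pass, move right to (3,2)
Step 8: enter (3,2), '<' forces right->left, move left to (3,1)
Step 9: at (3,1) dir=left — LOOP DETECTED (seen before)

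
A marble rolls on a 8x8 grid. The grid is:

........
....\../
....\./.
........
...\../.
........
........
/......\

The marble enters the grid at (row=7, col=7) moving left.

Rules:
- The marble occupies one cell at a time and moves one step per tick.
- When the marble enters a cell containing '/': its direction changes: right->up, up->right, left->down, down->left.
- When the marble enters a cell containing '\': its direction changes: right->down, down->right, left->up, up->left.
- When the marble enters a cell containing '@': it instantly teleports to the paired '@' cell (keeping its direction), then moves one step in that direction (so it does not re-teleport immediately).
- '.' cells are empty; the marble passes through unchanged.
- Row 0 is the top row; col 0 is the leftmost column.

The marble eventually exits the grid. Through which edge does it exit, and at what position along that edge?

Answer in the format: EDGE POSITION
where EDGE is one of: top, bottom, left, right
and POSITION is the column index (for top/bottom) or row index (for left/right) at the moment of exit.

Answer: right 1

Derivation:
Step 1: enter (7,7), '\' deflects left->up, move up to (6,7)
Step 2: enter (6,7), '.' pass, move up to (5,7)
Step 3: enter (5,7), '.' pass, move up to (4,7)
Step 4: enter (4,7), '.' pass, move up to (3,7)
Step 5: enter (3,7), '.' pass, move up to (2,7)
Step 6: enter (2,7), '.' pass, move up to (1,7)
Step 7: enter (1,7), '/' deflects up->right, move right to (1,8)
Step 8: at (1,8) — EXIT via right edge, pos 1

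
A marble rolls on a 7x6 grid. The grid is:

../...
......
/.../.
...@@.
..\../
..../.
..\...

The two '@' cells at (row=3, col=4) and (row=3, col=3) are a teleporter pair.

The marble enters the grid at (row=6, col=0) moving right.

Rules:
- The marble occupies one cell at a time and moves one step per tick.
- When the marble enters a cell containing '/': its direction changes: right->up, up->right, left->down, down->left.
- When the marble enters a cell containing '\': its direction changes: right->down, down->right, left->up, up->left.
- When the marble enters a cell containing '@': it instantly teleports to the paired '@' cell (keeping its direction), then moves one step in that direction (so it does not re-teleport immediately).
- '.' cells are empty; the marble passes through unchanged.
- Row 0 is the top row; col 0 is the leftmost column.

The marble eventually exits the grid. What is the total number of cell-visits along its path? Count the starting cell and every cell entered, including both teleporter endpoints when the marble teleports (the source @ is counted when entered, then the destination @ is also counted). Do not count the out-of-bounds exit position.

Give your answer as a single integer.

Step 1: enter (6,0), '.' pass, move right to (6,1)
Step 2: enter (6,1), '.' pass, move right to (6,2)
Step 3: enter (6,2), '\' deflects right->down, move down to (7,2)
Step 4: at (7,2) — EXIT via bottom edge, pos 2
Path length (cell visits): 3

Answer: 3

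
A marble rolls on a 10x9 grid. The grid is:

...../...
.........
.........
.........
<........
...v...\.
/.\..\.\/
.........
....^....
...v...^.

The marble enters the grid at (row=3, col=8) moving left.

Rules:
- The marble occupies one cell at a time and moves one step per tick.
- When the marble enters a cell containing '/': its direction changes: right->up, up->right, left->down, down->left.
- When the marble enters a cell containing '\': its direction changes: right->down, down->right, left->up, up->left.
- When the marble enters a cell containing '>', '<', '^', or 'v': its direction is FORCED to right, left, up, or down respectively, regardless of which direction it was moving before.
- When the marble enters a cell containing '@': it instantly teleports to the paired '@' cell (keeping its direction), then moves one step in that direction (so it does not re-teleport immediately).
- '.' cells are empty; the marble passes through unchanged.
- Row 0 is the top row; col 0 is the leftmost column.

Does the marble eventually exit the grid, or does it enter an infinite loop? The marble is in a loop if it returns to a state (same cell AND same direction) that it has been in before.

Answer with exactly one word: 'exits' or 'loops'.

Answer: exits

Derivation:
Step 1: enter (3,8), '.' pass, move left to (3,7)
Step 2: enter (3,7), '.' pass, move left to (3,6)
Step 3: enter (3,6), '.' pass, move left to (3,5)
Step 4: enter (3,5), '.' pass, move left to (3,4)
Step 5: enter (3,4), '.' pass, move left to (3,3)
Step 6: enter (3,3), '.' pass, move left to (3,2)
Step 7: enter (3,2), '.' pass, move left to (3,1)
Step 8: enter (3,1), '.' pass, move left to (3,0)
Step 9: enter (3,0), '.' pass, move left to (3,-1)
Step 10: at (3,-1) — EXIT via left edge, pos 3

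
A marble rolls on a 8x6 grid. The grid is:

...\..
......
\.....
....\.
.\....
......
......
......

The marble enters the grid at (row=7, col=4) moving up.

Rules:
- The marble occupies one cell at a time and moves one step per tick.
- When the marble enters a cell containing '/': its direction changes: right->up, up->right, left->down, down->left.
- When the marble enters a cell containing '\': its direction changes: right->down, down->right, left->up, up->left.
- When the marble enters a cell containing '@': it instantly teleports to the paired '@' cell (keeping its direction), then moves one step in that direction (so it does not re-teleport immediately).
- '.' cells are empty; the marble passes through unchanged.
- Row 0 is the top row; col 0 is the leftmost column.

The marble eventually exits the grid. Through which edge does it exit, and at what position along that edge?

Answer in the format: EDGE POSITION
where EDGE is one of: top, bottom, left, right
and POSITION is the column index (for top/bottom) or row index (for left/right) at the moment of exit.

Answer: left 3

Derivation:
Step 1: enter (7,4), '.' pass, move up to (6,4)
Step 2: enter (6,4), '.' pass, move up to (5,4)
Step 3: enter (5,4), '.' pass, move up to (4,4)
Step 4: enter (4,4), '.' pass, move up to (3,4)
Step 5: enter (3,4), '\' deflects up->left, move left to (3,3)
Step 6: enter (3,3), '.' pass, move left to (3,2)
Step 7: enter (3,2), '.' pass, move left to (3,1)
Step 8: enter (3,1), '.' pass, move left to (3,0)
Step 9: enter (3,0), '.' pass, move left to (3,-1)
Step 10: at (3,-1) — EXIT via left edge, pos 3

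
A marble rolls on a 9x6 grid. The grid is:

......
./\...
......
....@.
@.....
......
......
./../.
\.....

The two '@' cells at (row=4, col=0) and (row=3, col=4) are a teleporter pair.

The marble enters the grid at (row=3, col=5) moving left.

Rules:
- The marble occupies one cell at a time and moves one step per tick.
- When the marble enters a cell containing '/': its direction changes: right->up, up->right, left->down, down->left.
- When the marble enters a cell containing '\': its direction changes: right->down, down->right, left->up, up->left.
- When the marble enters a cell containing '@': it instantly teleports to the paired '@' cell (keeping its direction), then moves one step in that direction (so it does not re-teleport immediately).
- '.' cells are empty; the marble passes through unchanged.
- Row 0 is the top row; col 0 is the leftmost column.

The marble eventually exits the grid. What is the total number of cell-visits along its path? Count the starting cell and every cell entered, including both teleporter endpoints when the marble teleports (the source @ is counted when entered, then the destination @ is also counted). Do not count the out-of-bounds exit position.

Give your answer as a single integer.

Step 1: enter (3,5), '.' pass, move left to (3,4)
Step 2: enter (3,4), '@' teleport (3,4)->(4,0), also enter (4,0), move left to (4,-1)
Step 3: at (4,-1) — EXIT via left edge, pos 4
Path length (cell visits): 3

Answer: 3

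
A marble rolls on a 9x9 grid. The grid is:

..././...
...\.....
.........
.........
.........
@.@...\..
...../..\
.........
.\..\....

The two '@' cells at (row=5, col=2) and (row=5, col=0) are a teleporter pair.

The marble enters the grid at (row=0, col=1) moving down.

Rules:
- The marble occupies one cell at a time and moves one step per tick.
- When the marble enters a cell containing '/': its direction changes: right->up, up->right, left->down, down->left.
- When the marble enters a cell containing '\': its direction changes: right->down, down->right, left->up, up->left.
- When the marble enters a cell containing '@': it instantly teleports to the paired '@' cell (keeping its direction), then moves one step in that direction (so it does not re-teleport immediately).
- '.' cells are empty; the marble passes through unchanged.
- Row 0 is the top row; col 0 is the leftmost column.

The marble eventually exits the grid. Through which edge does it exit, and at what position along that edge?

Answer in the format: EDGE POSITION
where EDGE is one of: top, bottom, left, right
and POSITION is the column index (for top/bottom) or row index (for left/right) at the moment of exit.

Step 1: enter (0,1), '.' pass, move down to (1,1)
Step 2: enter (1,1), '.' pass, move down to (2,1)
Step 3: enter (2,1), '.' pass, move down to (3,1)
Step 4: enter (3,1), '.' pass, move down to (4,1)
Step 5: enter (4,1), '.' pass, move down to (5,1)
Step 6: enter (5,1), '.' pass, move down to (6,1)
Step 7: enter (6,1), '.' pass, move down to (7,1)
Step 8: enter (7,1), '.' pass, move down to (8,1)
Step 9: enter (8,1), '\' deflects down->right, move right to (8,2)
Step 10: enter (8,2), '.' pass, move right to (8,3)
Step 11: enter (8,3), '.' pass, move right to (8,4)
Step 12: enter (8,4), '\' deflects right->down, move down to (9,4)
Step 13: at (9,4) — EXIT via bottom edge, pos 4

Answer: bottom 4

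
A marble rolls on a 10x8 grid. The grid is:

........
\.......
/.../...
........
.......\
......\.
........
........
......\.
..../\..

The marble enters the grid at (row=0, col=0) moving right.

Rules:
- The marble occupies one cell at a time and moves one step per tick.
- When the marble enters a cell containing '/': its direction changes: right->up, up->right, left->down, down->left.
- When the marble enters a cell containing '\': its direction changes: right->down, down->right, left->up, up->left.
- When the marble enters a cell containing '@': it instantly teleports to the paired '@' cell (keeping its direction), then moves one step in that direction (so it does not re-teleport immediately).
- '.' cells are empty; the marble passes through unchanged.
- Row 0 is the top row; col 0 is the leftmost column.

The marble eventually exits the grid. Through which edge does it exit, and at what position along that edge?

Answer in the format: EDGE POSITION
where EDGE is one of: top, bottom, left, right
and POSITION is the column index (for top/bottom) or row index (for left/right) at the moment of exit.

Step 1: enter (0,0), '.' pass, move right to (0,1)
Step 2: enter (0,1), '.' pass, move right to (0,2)
Step 3: enter (0,2), '.' pass, move right to (0,3)
Step 4: enter (0,3), '.' pass, move right to (0,4)
Step 5: enter (0,4), '.' pass, move right to (0,5)
Step 6: enter (0,5), '.' pass, move right to (0,6)
Step 7: enter (0,6), '.' pass, move right to (0,7)
Step 8: enter (0,7), '.' pass, move right to (0,8)
Step 9: at (0,8) — EXIT via right edge, pos 0

Answer: right 0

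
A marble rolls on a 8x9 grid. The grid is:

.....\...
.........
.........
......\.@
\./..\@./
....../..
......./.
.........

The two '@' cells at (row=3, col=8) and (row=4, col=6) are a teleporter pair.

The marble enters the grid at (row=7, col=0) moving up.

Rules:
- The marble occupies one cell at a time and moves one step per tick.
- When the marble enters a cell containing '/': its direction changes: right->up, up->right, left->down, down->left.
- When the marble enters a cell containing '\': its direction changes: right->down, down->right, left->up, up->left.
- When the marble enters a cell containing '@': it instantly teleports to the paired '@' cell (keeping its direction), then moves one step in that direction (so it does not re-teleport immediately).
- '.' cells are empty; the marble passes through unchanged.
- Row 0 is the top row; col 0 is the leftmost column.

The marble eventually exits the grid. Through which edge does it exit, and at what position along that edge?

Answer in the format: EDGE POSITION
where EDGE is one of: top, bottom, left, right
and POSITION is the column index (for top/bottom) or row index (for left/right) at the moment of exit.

Step 1: enter (7,0), '.' pass, move up to (6,0)
Step 2: enter (6,0), '.' pass, move up to (5,0)
Step 3: enter (5,0), '.' pass, move up to (4,0)
Step 4: enter (4,0), '\' deflects up->left, move left to (4,-1)
Step 5: at (4,-1) — EXIT via left edge, pos 4

Answer: left 4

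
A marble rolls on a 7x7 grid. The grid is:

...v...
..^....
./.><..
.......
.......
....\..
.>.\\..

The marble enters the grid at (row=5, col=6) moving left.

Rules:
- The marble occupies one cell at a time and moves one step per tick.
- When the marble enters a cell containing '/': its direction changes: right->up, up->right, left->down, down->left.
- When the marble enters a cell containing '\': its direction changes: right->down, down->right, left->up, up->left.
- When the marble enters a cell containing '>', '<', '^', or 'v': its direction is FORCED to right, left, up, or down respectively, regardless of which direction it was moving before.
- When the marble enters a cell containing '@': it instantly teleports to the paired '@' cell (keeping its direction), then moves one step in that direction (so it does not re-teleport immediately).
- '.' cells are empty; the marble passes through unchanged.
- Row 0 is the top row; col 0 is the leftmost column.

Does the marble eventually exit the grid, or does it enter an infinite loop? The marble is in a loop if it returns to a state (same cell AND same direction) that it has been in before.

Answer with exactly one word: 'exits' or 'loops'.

Answer: loops

Derivation:
Step 1: enter (5,6), '.' pass, move left to (5,5)
Step 2: enter (5,5), '.' pass, move left to (5,4)
Step 3: enter (5,4), '\' deflects left->up, move up to (4,4)
Step 4: enter (4,4), '.' pass, move up to (3,4)
Step 5: enter (3,4), '.' pass, move up to (2,4)
Step 6: enter (2,4), '<' forces up->left, move left to (2,3)
Step 7: enter (2,3), '>' forces left->right, move right to (2,4)
Step 8: enter (2,4), '<' forces right->left, move left to (2,3)
Step 9: at (2,3) dir=left — LOOP DETECTED (seen before)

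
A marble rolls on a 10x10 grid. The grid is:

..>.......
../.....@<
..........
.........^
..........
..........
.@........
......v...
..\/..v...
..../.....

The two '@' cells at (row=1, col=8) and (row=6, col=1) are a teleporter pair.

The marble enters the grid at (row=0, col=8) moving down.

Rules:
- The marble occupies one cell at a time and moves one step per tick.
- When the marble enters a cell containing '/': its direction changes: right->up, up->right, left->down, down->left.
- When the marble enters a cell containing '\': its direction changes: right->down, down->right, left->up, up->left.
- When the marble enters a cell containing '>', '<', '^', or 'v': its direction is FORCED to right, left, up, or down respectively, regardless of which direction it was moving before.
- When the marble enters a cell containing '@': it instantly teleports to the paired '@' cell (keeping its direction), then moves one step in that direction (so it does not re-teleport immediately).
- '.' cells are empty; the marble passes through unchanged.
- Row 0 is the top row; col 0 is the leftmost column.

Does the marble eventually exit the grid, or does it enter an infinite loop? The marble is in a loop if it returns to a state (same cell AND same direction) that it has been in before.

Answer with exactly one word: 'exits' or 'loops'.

Step 1: enter (0,8), '.' pass, move down to (1,8)
Step 2: enter (1,8), '@' teleport (1,8)->(6,1), also enter (6,1), move down to (7,1)
Step 3: enter (7,1), '.' pass, move down to (8,1)
Step 4: enter (8,1), '.' pass, move down to (9,1)
Step 5: enter (9,1), '.' pass, move down to (10,1)
Step 6: at (10,1) — EXIT via bottom edge, pos 1

Answer: exits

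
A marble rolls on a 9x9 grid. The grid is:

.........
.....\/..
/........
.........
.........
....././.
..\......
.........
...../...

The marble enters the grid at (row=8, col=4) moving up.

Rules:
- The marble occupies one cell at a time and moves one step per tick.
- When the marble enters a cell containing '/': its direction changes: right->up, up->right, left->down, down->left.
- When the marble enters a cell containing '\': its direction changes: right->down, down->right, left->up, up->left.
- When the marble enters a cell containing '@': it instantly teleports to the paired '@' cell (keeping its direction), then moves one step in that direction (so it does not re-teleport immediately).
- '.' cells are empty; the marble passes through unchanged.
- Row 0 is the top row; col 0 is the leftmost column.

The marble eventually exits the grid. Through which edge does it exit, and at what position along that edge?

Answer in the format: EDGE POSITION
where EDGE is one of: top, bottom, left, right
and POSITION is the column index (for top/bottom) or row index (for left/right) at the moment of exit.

Answer: top 4

Derivation:
Step 1: enter (8,4), '.' pass, move up to (7,4)
Step 2: enter (7,4), '.' pass, move up to (6,4)
Step 3: enter (6,4), '.' pass, move up to (5,4)
Step 4: enter (5,4), '.' pass, move up to (4,4)
Step 5: enter (4,4), '.' pass, move up to (3,4)
Step 6: enter (3,4), '.' pass, move up to (2,4)
Step 7: enter (2,4), '.' pass, move up to (1,4)
Step 8: enter (1,4), '.' pass, move up to (0,4)
Step 9: enter (0,4), '.' pass, move up to (-1,4)
Step 10: at (-1,4) — EXIT via top edge, pos 4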